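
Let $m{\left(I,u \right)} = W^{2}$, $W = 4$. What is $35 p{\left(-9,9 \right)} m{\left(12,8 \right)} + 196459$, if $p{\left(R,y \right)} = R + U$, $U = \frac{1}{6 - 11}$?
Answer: $191307$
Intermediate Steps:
$U = - \frac{1}{5}$ ($U = \frac{1}{-5} = - \frac{1}{5} \approx -0.2$)
$p{\left(R,y \right)} = - \frac{1}{5} + R$ ($p{\left(R,y \right)} = R - \frac{1}{5} = - \frac{1}{5} + R$)
$m{\left(I,u \right)} = 16$ ($m{\left(I,u \right)} = 4^{2} = 16$)
$35 p{\left(-9,9 \right)} m{\left(12,8 \right)} + 196459 = 35 \left(- \frac{1}{5} - 9\right) 16 + 196459 = 35 \left(- \frac{46}{5}\right) 16 + 196459 = \left(-322\right) 16 + 196459 = -5152 + 196459 = 191307$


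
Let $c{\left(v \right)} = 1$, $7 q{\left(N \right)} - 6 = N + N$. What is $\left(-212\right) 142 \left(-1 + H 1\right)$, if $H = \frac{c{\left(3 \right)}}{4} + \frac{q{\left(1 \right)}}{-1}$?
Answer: $\frac{398878}{7} \approx 56983.0$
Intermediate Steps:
$q{\left(N \right)} = \frac{6}{7} + \frac{2 N}{7}$ ($q{\left(N \right)} = \frac{6}{7} + \frac{N + N}{7} = \frac{6}{7} + \frac{2 N}{7}$)
$H = - \frac{25}{28}$ ($H = 1 \cdot \frac{1}{4} + \frac{\frac{6}{7} + \frac{2}{7} \cdot 1}{-1} = 1 \cdot \frac{1}{4} + \left(\frac{6}{7} + \frac{2}{7}\right) \left(-1\right) = \frac{1}{4} + \frac{8}{7} \left(-1\right) = \frac{1}{4} - \frac{8}{7} = - \frac{25}{28} \approx -0.89286$)
$\left(-212\right) 142 \left(-1 + H 1\right) = \left(-212\right) 142 \left(-1 - \frac{25}{28}\right) = - 30104 \left(-1 - \frac{25}{28}\right) = \left(-30104\right) \left(- \frac{53}{28}\right) = \frac{398878}{7}$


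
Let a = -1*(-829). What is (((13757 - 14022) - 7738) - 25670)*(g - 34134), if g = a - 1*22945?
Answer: 1894106250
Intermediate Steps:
a = 829
g = -22116 (g = 829 - 1*22945 = 829 - 22945 = -22116)
(((13757 - 14022) - 7738) - 25670)*(g - 34134) = (((13757 - 14022) - 7738) - 25670)*(-22116 - 34134) = ((-265 - 7738) - 25670)*(-56250) = (-8003 - 25670)*(-56250) = -33673*(-56250) = 1894106250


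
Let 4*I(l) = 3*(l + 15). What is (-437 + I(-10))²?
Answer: 3003289/16 ≈ 1.8771e+5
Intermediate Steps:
I(l) = 45/4 + 3*l/4 (I(l) = (3*(l + 15))/4 = (3*(15 + l))/4 = (45 + 3*l)/4 = 45/4 + 3*l/4)
(-437 + I(-10))² = (-437 + (45/4 + (¾)*(-10)))² = (-437 + (45/4 - 15/2))² = (-437 + 15/4)² = (-1733/4)² = 3003289/16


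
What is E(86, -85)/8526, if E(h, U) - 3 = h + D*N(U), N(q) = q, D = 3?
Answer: -83/4263 ≈ -0.019470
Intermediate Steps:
E(h, U) = 3 + h + 3*U (E(h, U) = 3 + (h + 3*U) = 3 + h + 3*U)
E(86, -85)/8526 = (3 + 86 + 3*(-85))/8526 = (3 + 86 - 255)*(1/8526) = -166*1/8526 = -83/4263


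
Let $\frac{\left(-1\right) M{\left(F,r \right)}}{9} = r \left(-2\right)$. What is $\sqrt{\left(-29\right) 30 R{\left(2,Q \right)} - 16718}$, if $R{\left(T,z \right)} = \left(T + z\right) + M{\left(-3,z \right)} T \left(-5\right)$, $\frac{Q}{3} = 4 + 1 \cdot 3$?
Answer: $4 \sqrt{203242} \approx 1803.3$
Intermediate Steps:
$M{\left(F,r \right)} = 18 r$ ($M{\left(F,r \right)} = - 9 r \left(-2\right) = - 9 \left(- 2 r\right) = 18 r$)
$Q = 21$ ($Q = 3 \left(4 + 1 \cdot 3\right) = 3 \left(4 + 3\right) = 3 \cdot 7 = 21$)
$R{\left(T,z \right)} = T + z - 90 T z$ ($R{\left(T,z \right)} = \left(T + z\right) + 18 z T \left(-5\right) = \left(T + z\right) + 18 T z \left(-5\right) = \left(T + z\right) - 90 T z = T + z - 90 T z$)
$\sqrt{\left(-29\right) 30 R{\left(2,Q \right)} - 16718} = \sqrt{\left(-29\right) 30 \left(2 + 21 - 180 \cdot 21\right) - 16718} = \sqrt{- 870 \left(2 + 21 - 3780\right) - 16718} = \sqrt{\left(-870\right) \left(-3757\right) - 16718} = \sqrt{3268590 - 16718} = \sqrt{3251872} = 4 \sqrt{203242}$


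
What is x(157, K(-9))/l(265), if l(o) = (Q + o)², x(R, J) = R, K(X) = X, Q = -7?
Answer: 157/66564 ≈ 0.0023586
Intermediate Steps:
l(o) = (-7 + o)²
x(157, K(-9))/l(265) = 157/((-7 + 265)²) = 157/(258²) = 157/66564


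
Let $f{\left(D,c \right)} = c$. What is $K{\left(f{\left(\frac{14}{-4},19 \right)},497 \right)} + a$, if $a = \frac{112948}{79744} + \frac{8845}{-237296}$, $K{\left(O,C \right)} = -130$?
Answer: $- \frac{38029444003}{295670816} \approx -128.62$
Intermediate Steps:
$a = \frac{407762077}{295670816}$ ($a = 112948 \cdot \frac{1}{79744} + 8845 \left(- \frac{1}{237296}\right) = \frac{28237}{19936} - \frac{8845}{237296} = \frac{407762077}{295670816} \approx 1.3791$)
$K{\left(f{\left(\frac{14}{-4},19 \right)},497 \right)} + a = -130 + \frac{407762077}{295670816} = - \frac{38029444003}{295670816}$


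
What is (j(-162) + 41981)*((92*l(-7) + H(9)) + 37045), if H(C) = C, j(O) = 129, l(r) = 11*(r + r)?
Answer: 963729460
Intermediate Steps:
l(r) = 22*r (l(r) = 11*(2*r) = 22*r)
(j(-162) + 41981)*((92*l(-7) + H(9)) + 37045) = (129 + 41981)*((92*(22*(-7)) + 9) + 37045) = 42110*((92*(-154) + 9) + 37045) = 42110*((-14168 + 9) + 37045) = 42110*(-14159 + 37045) = 42110*22886 = 963729460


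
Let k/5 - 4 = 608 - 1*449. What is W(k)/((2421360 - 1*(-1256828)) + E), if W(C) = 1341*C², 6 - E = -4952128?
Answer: 296908575/2876774 ≈ 103.21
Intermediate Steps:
E = 4952134 (E = 6 - 1*(-4952128) = 6 + 4952128 = 4952134)
k = 815 (k = 20 + 5*(608 - 1*449) = 20 + 5*(608 - 449) = 20 + 5*159 = 20 + 795 = 815)
W(k)/((2421360 - 1*(-1256828)) + E) = (1341*815²)/((2421360 - 1*(-1256828)) + 4952134) = (1341*664225)/((2421360 + 1256828) + 4952134) = 890725725/(3678188 + 4952134) = 890725725/8630322 = 890725725*(1/8630322) = 296908575/2876774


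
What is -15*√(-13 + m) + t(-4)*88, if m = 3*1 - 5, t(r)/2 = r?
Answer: -704 - 15*I*√15 ≈ -704.0 - 58.095*I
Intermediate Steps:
t(r) = 2*r
m = -2 (m = 3 - 5 = -2)
-15*√(-13 + m) + t(-4)*88 = -15*√(-13 - 2) + (2*(-4))*88 = -15*I*√15 - 8*88 = -15*I*√15 - 704 = -704 - 15*I*√15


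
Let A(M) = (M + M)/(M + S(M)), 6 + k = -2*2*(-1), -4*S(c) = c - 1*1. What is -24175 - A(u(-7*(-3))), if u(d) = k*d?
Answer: -3022211/125 ≈ -24178.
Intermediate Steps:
S(c) = 1/4 - c/4 (S(c) = -(c - 1*1)/4 = -(c - 1)/4 = -(-1 + c)/4 = 1/4 - c/4)
k = -2 (k = -6 - 2*2*(-1) = -6 - 4*(-1) = -6 + 4 = -2)
u(d) = -2*d
A(M) = 2*M/(1/4 + 3*M/4) (A(M) = (M + M)/(M + (1/4 - M/4)) = (2*M)/(1/4 + 3*M/4) = 2*M/(1/4 + 3*M/4))
-24175 - A(u(-7*(-3))) = -24175 - 8*(-(-14)*(-3))/(1 + 3*(-(-14)*(-3))) = -24175 - 8*(-2*21)/(1 + 3*(-2*21)) = -24175 - 8*(-42)/(1 + 3*(-42)) = -24175 - 8*(-42)/(1 - 126) = -24175 - 8*(-42)/(-125) = -24175 - 8*(-42)*(-1)/125 = -24175 - 1*336/125 = -24175 - 336/125 = -3022211/125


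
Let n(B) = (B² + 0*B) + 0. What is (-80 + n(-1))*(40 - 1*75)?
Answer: 2765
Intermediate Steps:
n(B) = B² (n(B) = (B² + 0) + 0 = B² + 0 = B²)
(-80 + n(-1))*(40 - 1*75) = (-80 + (-1)²)*(40 - 1*75) = (-80 + 1)*(40 - 75) = -79*(-35) = 2765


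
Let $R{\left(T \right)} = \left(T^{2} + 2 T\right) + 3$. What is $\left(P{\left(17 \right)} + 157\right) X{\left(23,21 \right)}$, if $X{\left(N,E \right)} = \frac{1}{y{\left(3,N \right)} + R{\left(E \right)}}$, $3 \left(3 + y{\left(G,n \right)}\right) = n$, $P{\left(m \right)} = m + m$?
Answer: $\frac{573}{1472} \approx 0.38927$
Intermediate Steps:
$P{\left(m \right)} = 2 m$
$R{\left(T \right)} = 3 + T^{2} + 2 T$
$y{\left(G,n \right)} = -3 + \frac{n}{3}$
$X{\left(N,E \right)} = \frac{1}{E^{2} + 2 E + \frac{N}{3}}$ ($X{\left(N,E \right)} = \frac{1}{\left(-3 + \frac{N}{3}\right) + \left(3 + E^{2} + 2 E\right)} = \frac{1}{E^{2} + 2 E + \frac{N}{3}}$)
$\left(P{\left(17 \right)} + 157\right) X{\left(23,21 \right)} = \left(2 \cdot 17 + 157\right) \frac{3}{23 + 3 \cdot 21^{2} + 6 \cdot 21} = \left(34 + 157\right) \frac{3}{23 + 3 \cdot 441 + 126} = 191 \frac{3}{23 + 1323 + 126} = 191 \cdot \frac{3}{1472} = \frac{573}{1472}$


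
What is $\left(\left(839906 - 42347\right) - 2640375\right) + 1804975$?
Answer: $-37841$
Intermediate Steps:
$\left(\left(839906 - 42347\right) - 2640375\right) + 1804975 = \left(797559 - 2640375\right) + 1804975 = -1842816 + 1804975 = -37841$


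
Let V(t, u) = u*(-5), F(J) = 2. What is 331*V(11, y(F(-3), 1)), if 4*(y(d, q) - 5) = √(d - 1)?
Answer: -34755/4 ≈ -8688.8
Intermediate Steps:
y(d, q) = 5 + √(-1 + d)/4 (y(d, q) = 5 + √(d - 1)/4 = 5 + √(-1 + d)/4)
V(t, u) = -5*u
331*V(11, y(F(-3), 1)) = 331*(-5*(5 + √(-1 + 2)/4)) = 331*(-5*(5 + √1/4)) = 331*(-5*(5 + (¼)*1)) = 331*(-5*(5 + ¼)) = 331*(-5*21/4) = 331*(-105/4) = -34755/4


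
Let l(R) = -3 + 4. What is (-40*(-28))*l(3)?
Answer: 1120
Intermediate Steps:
l(R) = 1
(-40*(-28))*l(3) = -40*(-28)*1 = 1120*1 = 1120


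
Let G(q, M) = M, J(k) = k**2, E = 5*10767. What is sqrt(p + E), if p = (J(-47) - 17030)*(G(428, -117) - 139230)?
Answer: sqrt(2065315722) ≈ 45446.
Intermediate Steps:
E = 53835
p = 2065261887 (p = ((-47)**2 - 17030)*(-117 - 139230) = (2209 - 17030)*(-139347) = -14821*(-139347) = 2065261887)
sqrt(p + E) = sqrt(2065261887 + 53835) = sqrt(2065315722)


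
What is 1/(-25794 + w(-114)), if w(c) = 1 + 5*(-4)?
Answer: -1/25813 ≈ -3.8740e-5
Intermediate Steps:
w(c) = -19 (w(c) = 1 - 20 = -19)
1/(-25794 + w(-114)) = 1/(-25794 - 19) = 1/(-25813) = -1/25813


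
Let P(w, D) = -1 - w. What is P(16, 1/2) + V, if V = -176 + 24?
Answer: -169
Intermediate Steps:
V = -152
P(16, 1/2) + V = (-1 - 1*16) - 152 = (-1 - 16) - 152 = -17 - 152 = -169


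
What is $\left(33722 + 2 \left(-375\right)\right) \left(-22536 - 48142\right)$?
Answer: $-2330395016$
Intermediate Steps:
$\left(33722 + 2 \left(-375\right)\right) \left(-22536 - 48142\right) = \left(33722 - 750\right) \left(-70678\right) = 32972 \left(-70678\right) = -2330395016$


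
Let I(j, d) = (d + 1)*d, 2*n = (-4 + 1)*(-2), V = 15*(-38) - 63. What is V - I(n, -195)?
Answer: -38463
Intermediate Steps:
V = -633 (V = -570 - 63 = -633)
n = 3 (n = ((-4 + 1)*(-2))/2 = (-3*(-2))/2 = (½)*6 = 3)
I(j, d) = d*(1 + d) (I(j, d) = (1 + d)*d = d*(1 + d))
V - I(n, -195) = -633 - (-195)*(1 - 195) = -633 - (-195)*(-194) = -633 - 1*37830 = -633 - 37830 = -38463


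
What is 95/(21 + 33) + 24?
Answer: 1391/54 ≈ 25.759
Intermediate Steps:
95/(21 + 33) + 24 = 95/54 + 24 = 1391/54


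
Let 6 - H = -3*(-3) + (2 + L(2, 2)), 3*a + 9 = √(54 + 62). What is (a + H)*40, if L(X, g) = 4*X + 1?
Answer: -680 + 80*√29/3 ≈ -536.40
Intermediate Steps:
L(X, g) = 1 + 4*X
a = -3 + 2*√29/3 (a = -3 + √(54 + 62)/3 = -3 + √116/3 = -3 + (2*√29)/3 = -3 + 2*√29/3 ≈ 0.59011)
H = -14 (H = 6 - (-3*(-3) + (2 + (1 + 4*2))) = 6 - (9 + (2 + (1 + 8))) = 6 - (9 + (2 + 9)) = 6 - (9 + 11) = 6 - 1*20 = 6 - 20 = -14)
(a + H)*40 = ((-3 + 2*√29/3) - 14)*40 = (-17 + 2*√29/3)*40 = -680 + 80*√29/3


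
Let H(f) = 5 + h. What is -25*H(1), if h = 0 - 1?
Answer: -100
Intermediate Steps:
h = -1
H(f) = 4 (H(f) = 5 - 1 = 4)
-25*H(1) = -25*4 = -100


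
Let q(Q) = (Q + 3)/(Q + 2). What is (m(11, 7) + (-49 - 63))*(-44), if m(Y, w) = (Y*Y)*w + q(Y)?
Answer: -421036/13 ≈ -32387.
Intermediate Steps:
q(Q) = (3 + Q)/(2 + Q)
m(Y, w) = w*Y² + (3 + Y)/(2 + Y) (m(Y, w) = (Y*Y)*w + (3 + Y)/(2 + Y) = Y²*w + (3 + Y)/(2 + Y) = w*Y² + (3 + Y)/(2 + Y))
(m(11, 7) + (-49 - 63))*(-44) = ((3 + 11 + 7*11²*(2 + 11))/(2 + 11) + (-49 - 63))*(-44) = ((3 + 11 + 7*121*13)/13 - 112)*(-44) = ((3 + 11 + 11011)/13 - 112)*(-44) = ((1/13)*11025 - 112)*(-44) = (11025/13 - 112)*(-44) = (9569/13)*(-44) = -421036/13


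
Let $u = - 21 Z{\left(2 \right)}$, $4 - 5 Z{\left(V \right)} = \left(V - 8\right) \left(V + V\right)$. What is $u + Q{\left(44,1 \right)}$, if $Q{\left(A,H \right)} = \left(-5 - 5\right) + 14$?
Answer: $- \frac{568}{5} \approx -113.6$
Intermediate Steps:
$Z{\left(V \right)} = \frac{4}{5} - \frac{2 V \left(-8 + V\right)}{5}$ ($Z{\left(V \right)} = \frac{4}{5} - \frac{\left(V - 8\right) \left(V + V\right)}{5} = \frac{4}{5} - \frac{\left(-8 + V\right) 2 V}{5} = \frac{4}{5} - \frac{2 V \left(-8 + V\right)}{5}$)
$u = - \frac{588}{5}$ ($u = - 21 \left(\frac{4}{5} - \frac{2 \cdot 2^{2}}{5} + \frac{16}{5} \cdot 2\right) = - 21 \left(\frac{4}{5} - \frac{8}{5} + \frac{32}{5}\right) = \left(-21\right) \frac{28}{5} = - \frac{588}{5} \approx -117.6$)
$Q{\left(A,H \right)} = 4$ ($Q{\left(A,H \right)} = -10 + 14 = 4$)
$u + Q{\left(44,1 \right)} = - \frac{588}{5} + 4 = - \frac{568}{5}$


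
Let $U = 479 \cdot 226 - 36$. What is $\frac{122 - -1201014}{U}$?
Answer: $\frac{600568}{54109} \approx 11.099$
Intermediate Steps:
$U = 108218$ ($U = 108254 - 36 = 108218$)
$\frac{122 - -1201014}{U} = \frac{122 - -1201014}{108218} = \left(122 + 1201014\right) \frac{1}{108218} = 1201136 \cdot \frac{1}{108218} = \frac{600568}{54109}$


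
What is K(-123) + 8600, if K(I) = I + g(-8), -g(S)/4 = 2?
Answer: 8469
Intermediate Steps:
g(S) = -8 (g(S) = -4*2 = -8)
K(I) = -8 + I (K(I) = I - 8 = -8 + I)
K(-123) + 8600 = (-8 - 123) + 8600 = -131 + 8600 = 8469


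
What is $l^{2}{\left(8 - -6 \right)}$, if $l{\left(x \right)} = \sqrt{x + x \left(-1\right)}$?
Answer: $0$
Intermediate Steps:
$l{\left(x \right)} = 0$ ($l{\left(x \right)} = \sqrt{x - x} = \sqrt{0} = 0$)
$l^{2}{\left(8 - -6 \right)} = 0^{2} = 0$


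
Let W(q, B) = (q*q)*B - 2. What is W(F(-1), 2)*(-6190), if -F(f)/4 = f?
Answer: -185700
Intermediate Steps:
F(f) = -4*f
W(q, B) = -2 + B*q² (W(q, B) = q²*B - 2 = B*q² - 2 = -2 + B*q²)
W(F(-1), 2)*(-6190) = (-2 + 2*(-4*(-1))²)*(-6190) = (-2 + 2*4²)*(-6190) = (-2 + 2*16)*(-6190) = (-2 + 32)*(-6190) = 30*(-6190) = -185700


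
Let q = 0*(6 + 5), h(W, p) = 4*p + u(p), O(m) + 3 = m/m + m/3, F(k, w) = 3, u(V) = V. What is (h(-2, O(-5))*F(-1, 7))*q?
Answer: 0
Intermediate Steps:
O(m) = -2 + m/3 (O(m) = -3 + (m/m + m/3) = -3 + (1 + m*(⅓)) = -3 + (1 + m/3) = -2 + m/3)
h(W, p) = 5*p (h(W, p) = 4*p + p = 5*p)
q = 0 (q = 0*11 = 0)
(h(-2, O(-5))*F(-1, 7))*q = ((5*(-2 + (⅓)*(-5)))*3)*0 = ((5*(-2 - 5/3))*3)*0 = ((5*(-11/3))*3)*0 = -55/3*3*0 = -55*0 = 0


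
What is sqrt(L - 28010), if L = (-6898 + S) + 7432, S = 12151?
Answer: 5*I*sqrt(613) ≈ 123.79*I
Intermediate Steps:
L = 12685 (L = (-6898 + 12151) + 7432 = 5253 + 7432 = 12685)
sqrt(L - 28010) = sqrt(12685 - 28010) = sqrt(-15325) = 5*I*sqrt(613)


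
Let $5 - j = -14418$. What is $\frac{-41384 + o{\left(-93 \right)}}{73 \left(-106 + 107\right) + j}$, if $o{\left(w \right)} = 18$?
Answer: $- \frac{20683}{7248} \approx -2.8536$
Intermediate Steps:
$j = 14423$ ($j = 5 - -14418 = 5 + 14418 = 14423$)
$\frac{-41384 + o{\left(-93 \right)}}{73 \left(-106 + 107\right) + j} = \frac{-41384 + 18}{73 \left(-106 + 107\right) + 14423} = - \frac{41366}{73 \cdot 1 + 14423} = - \frac{41366}{73 + 14423} = - \frac{41366}{14496} = \left(-41366\right) \frac{1}{14496} = - \frac{20683}{7248}$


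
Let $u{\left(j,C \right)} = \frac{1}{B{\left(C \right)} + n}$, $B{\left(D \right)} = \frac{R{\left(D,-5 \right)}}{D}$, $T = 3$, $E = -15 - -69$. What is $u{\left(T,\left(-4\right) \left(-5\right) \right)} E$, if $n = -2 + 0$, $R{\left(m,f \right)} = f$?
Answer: $-24$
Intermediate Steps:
$n = -2$
$E = 54$ ($E = -15 + 69 = 54$)
$B{\left(D \right)} = - \frac{5}{D}$
$u{\left(j,C \right)} = \frac{1}{-2 - \frac{5}{C}}$ ($u{\left(j,C \right)} = \frac{1}{- \frac{5}{C} - 2} = \frac{1}{-2 - \frac{5}{C}}$)
$u{\left(T,\left(-4\right) \left(-5\right) \right)} E = - \frac{\left(-4\right) \left(-5\right)}{5 + 2 \left(\left(-4\right) \left(-5\right)\right)} 54 = \left(-1\right) 20 \frac{1}{5 + 2 \cdot 20} \cdot 54 = \left(-1\right) 20 \frac{1}{5 + 40} \cdot 54 = \left(-1\right) 20 \cdot \frac{1}{45} \cdot 54 = \left(- \frac{4}{9}\right) 54 = -24$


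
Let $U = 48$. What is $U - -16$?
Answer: $64$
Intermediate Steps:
$U - -16 = 48 - -16 = 48 + 16 = 64$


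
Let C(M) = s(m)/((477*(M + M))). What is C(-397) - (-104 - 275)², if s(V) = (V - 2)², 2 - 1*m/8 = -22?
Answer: -27201170579/189369 ≈ -1.4364e+5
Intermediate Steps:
m = 192 (m = 16 - 8*(-22) = 16 + 176 = 192)
s(V) = (-2 + V)²
C(M) = 18050/(477*M) (C(M) = (-2 + 192)²/((477*(M + M))) = 190²/((477*(2*M))) = 36100/((954*M)) = 36100*(1/(954*M)) = 18050/(477*M))
C(-397) - (-104 - 275)² = (18050/477)/(-397) - (-104 - 275)² = (18050/477)*(-1/397) - 1*(-379)² = -18050/189369 - 1*143641 = -18050/189369 - 143641 = -27201170579/189369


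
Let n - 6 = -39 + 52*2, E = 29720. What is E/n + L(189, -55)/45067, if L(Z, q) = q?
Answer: 121762485/290887 ≈ 418.59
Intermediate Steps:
n = 71 (n = 6 + (-39 + 52*2) = 6 + (-39 + 104) = 6 + 65 = 71)
E/n + L(189, -55)/45067 = 29720/71 - 55/45067 = 29720*(1/71) - 55*1/45067 = 29720/71 - 5/4097 = 121762485/290887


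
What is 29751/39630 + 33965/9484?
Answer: 271365239/62641820 ≈ 4.3320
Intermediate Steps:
29751/39630 + 33965/9484 = 29751*(1/39630) + 33965*(1/9484) = 9917/13210 + 33965/9484 = 271365239/62641820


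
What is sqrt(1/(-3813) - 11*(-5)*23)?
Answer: 2*sqrt(4597947993)/3813 ≈ 35.567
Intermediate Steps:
sqrt(1/(-3813) - 11*(-5)*23) = sqrt(-1/3813 + 55*23) = sqrt(-1/3813 + 1265) = sqrt(4823444/3813) = 2*sqrt(4597947993)/3813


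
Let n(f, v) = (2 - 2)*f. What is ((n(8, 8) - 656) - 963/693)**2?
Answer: 2562283161/5929 ≈ 4.3216e+5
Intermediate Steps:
n(f, v) = 0 (n(f, v) = 0*f = 0)
((n(8, 8) - 656) - 963/693)**2 = ((0 - 656) - 963/693)**2 = (-656 - 963*1/693)**2 = (-656 - 107/77)**2 = (-50619/77)**2 = 2562283161/5929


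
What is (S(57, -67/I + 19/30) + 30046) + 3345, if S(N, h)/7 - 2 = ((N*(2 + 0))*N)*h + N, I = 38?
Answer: -87936/5 ≈ -17587.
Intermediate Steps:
S(N, h) = 14 + 7*N + 14*h*N**2 (S(N, h) = 14 + 7*(((N*(2 + 0))*N)*h + N) = 14 + 7*(((N*2)*N)*h + N) = 14 + 7*(((2*N)*N)*h + N) = 14 + 7*((2*N**2)*h + N) = 14 + 7*(2*h*N**2 + N) = 14 + 7*(N + 2*h*N**2) = 14 + (7*N + 14*h*N**2) = 14 + 7*N + 14*h*N**2)
(S(57, -67/I + 19/30) + 30046) + 3345 = ((14 + 7*57 + 14*(-67/38 + 19/30)*57**2) + 30046) + 3345 = ((14 + 399 + 14*(-67*1/38 + 19*(1/30))*3249) + 30046) + 3345 = ((14 + 399 + 14*(-67/38 + 19/30)*3249) + 30046) + 3345 = ((14 + 399 + 14*(-322/285)*3249) + 30046) + 3345 = ((14 + 399 - 256956/5) + 30046) + 3345 = (-254891/5 + 30046) + 3345 = -104661/5 + 3345 = -87936/5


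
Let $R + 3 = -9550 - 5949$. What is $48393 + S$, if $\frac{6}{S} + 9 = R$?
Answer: $\frac{750623817}{15511} \approx 48393.0$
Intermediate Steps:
$R = -15502$ ($R = -3 - 15499 = -15502$)
$S = - \frac{6}{15511}$ ($S = \frac{6}{-9 - 15502} = \frac{6}{-15511} = 6 \left(- \frac{1}{15511}\right) = - \frac{6}{15511} \approx -0.00038682$)
$48393 + S = 48393 - \frac{6}{15511} = \frac{750623817}{15511}$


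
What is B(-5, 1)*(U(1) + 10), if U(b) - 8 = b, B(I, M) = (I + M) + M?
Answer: -57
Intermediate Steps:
B(I, M) = I + 2*M
U(b) = 8 + b
B(-5, 1)*(U(1) + 10) = (-5 + 2*1)*((8 + 1) + 10) = (-5 + 2)*(9 + 10) = -3*19 = -57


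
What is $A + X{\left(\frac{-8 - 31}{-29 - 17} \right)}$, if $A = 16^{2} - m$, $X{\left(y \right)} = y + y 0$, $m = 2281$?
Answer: $- \frac{93111}{46} \approx -2024.2$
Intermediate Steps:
$X{\left(y \right)} = y$ ($X{\left(y \right)} = y + 0 = y$)
$A = -2025$ ($A = 16^{2} - 2281 = 256 - 2281 = -2025$)
$A + X{\left(\frac{-8 - 31}{-29 - 17} \right)} = -2025 + \frac{-8 - 31}{-29 - 17} = -2025 - \frac{39}{-46} = -2025 - - \frac{39}{46} = -2025 + \frac{39}{46} = - \frac{93111}{46}$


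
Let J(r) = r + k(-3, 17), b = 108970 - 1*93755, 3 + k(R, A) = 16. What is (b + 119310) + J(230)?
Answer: 134768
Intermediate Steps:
k(R, A) = 13 (k(R, A) = -3 + 16 = 13)
b = 15215 (b = 108970 - 93755 = 15215)
J(r) = 13 + r (J(r) = r + 13 = 13 + r)
(b + 119310) + J(230) = (15215 + 119310) + (13 + 230) = 134525 + 243 = 134768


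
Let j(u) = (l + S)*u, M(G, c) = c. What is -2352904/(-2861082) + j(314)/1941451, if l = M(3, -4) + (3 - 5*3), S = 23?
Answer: 2287168240970/2777325254991 ≈ 0.82351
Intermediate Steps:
l = -16 (l = -4 + (3 - 5*3) = -4 + (3 - 15) = -4 - 12 = -16)
j(u) = 7*u (j(u) = (-16 + 23)*u = 7*u)
-2352904/(-2861082) + j(314)/1941451 = -2352904/(-2861082) + (7*314)/1941451 = -2352904*(-1/2861082) + 2198*(1/1941451) = 1176452/1430541 + 2198/1941451 = 2287168240970/2777325254991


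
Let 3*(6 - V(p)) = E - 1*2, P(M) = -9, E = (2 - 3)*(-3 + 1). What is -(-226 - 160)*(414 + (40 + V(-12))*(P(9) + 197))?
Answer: 3497932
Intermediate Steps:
E = 2 (E = -1*(-2) = 2)
V(p) = 6 (V(p) = 6 - (2 - 1*2)/3 = 6 - (2 - 2)/3 = 6 - 1/3*0 = 6 + 0 = 6)
-(-226 - 160)*(414 + (40 + V(-12))*(P(9) + 197)) = -(-226 - 160)*(414 + (40 + 6)*(-9 + 197)) = -(-386)*(414 + 46*188) = -(-386)*(414 + 8648) = -(-386)*9062 = -1*(-3497932) = 3497932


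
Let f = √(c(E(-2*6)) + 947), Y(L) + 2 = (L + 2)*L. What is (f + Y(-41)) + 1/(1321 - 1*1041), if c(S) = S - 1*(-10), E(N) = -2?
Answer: 447161/280 + √955 ≈ 1627.9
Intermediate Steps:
Y(L) = -2 + L*(2 + L) (Y(L) = -2 + (L + 2)*L = -2 + (2 + L)*L = -2 + L*(2 + L))
c(S) = 10 + S (c(S) = S + 10 = 10 + S)
f = √955 (f = √((10 - 2) + 947) = √(8 + 947) = √955 ≈ 30.903)
(f + Y(-41)) + 1/(1321 - 1*1041) = (√955 + (-2 + (-41)² + 2*(-41))) + 1/(1321 - 1*1041) = (√955 + (-2 + 1681 - 82)) + 1/(1321 - 1041) = (√955 + 1597) + 1/280 = (1597 + √955) + 1/280 = 447161/280 + √955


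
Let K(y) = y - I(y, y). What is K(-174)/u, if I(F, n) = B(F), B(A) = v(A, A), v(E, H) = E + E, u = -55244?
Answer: -87/27622 ≈ -0.0031497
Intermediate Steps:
v(E, H) = 2*E
B(A) = 2*A
I(F, n) = 2*F
K(y) = -y (K(y) = y - 2*y = -y)
K(-174)/u = -1*(-174)/(-55244) = 174*(-1/55244) = -87/27622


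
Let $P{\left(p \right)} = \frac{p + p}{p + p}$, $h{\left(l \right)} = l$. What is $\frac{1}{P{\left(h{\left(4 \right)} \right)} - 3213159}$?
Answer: $- \frac{1}{3213158} \approx -3.1122 \cdot 10^{-7}$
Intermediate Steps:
$P{\left(p \right)} = 1$ ($P{\left(p \right)} = \frac{2 p}{2 p} = 2 p \frac{1}{2 p} = 1$)
$\frac{1}{P{\left(h{\left(4 \right)} \right)} - 3213159} = \frac{1}{1 - 3213159} = \frac{1}{-3213158} = - \frac{1}{3213158}$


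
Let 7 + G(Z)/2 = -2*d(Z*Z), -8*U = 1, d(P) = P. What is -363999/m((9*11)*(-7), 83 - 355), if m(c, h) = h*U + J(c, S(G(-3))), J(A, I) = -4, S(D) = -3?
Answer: -121333/10 ≈ -12133.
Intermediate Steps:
U = -⅛ (U = -⅛*1 = -⅛ ≈ -0.12500)
G(Z) = -14 - 4*Z² (G(Z) = -14 + 2*(-2*Z*Z) = -14 + 2*(-2*Z²) = -14 - 4*Z²)
m(c, h) = -4 - h/8 (m(c, h) = h*(-⅛) - 4 = -h/8 - 4 = -4 - h/8)
-363999/m((9*11)*(-7), 83 - 355) = -363999/(-4 - (83 - 355)/8) = -363999/(-4 - ⅛*(-272)) = -363999/(-4 + 34) = -363999/30 = -363999*1/30 = -121333/10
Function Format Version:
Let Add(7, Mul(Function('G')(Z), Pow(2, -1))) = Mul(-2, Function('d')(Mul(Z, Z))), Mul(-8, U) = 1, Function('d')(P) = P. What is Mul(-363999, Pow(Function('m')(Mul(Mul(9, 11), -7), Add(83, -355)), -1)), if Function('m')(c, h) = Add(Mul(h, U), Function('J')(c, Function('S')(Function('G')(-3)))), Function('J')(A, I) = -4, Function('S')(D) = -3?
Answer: Rational(-121333, 10) ≈ -12133.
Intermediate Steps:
U = Rational(-1, 8) (U = Mul(Rational(-1, 8), 1) = Rational(-1, 8) ≈ -0.12500)
Function('G')(Z) = Add(-14, Mul(-4, Pow(Z, 2))) (Function('G')(Z) = Add(-14, Mul(2, Mul(-2, Mul(Z, Z)))) = Add(-14, Mul(2, Mul(-2, Pow(Z, 2)))) = Add(-14, Mul(-4, Pow(Z, 2))))
Function('m')(c, h) = Add(-4, Mul(Rational(-1, 8), h)) (Function('m')(c, h) = Add(Mul(h, Rational(-1, 8)), -4) = Add(Mul(Rational(-1, 8), h), -4) = Add(-4, Mul(Rational(-1, 8), h)))
Mul(-363999, Pow(Function('m')(Mul(Mul(9, 11), -7), Add(83, -355)), -1)) = Mul(-363999, Pow(Add(-4, Mul(Rational(-1, 8), Add(83, -355))), -1)) = Mul(-363999, Pow(Add(-4, Mul(Rational(-1, 8), -272)), -1)) = Mul(-363999, Pow(Add(-4, 34), -1)) = Mul(-363999, Pow(30, -1)) = Mul(-363999, Rational(1, 30)) = Rational(-121333, 10)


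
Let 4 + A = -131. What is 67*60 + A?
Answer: 3885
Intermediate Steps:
A = -135 (A = -4 - 131 = -135)
67*60 + A = 67*60 - 135 = 4020 - 135 = 3885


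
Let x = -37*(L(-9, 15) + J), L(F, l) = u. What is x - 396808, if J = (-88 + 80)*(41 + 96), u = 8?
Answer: -356552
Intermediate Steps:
J = -1096 (J = -8*137 = -1096)
L(F, l) = 8
x = 40256 (x = -37*(8 - 1096) = -37*(-1088) = 40256)
x - 396808 = 40256 - 396808 = -356552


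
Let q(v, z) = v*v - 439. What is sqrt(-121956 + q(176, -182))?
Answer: I*sqrt(91419) ≈ 302.36*I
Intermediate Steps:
q(v, z) = -439 + v**2 (q(v, z) = v**2 - 439 = -439 + v**2)
sqrt(-121956 + q(176, -182)) = sqrt(-121956 + (-439 + 176**2)) = sqrt(-121956 + (-439 + 30976)) = sqrt(-121956 + 30537) = sqrt(-91419) = I*sqrt(91419)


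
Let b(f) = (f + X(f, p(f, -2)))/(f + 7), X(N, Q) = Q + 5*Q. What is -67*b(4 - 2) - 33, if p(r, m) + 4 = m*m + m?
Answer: 373/9 ≈ 41.444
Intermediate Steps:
p(r, m) = -4 + m + m² (p(r, m) = -4 + (m*m + m) = -4 + (m² + m) = -4 + (m + m²) = -4 + m + m²)
X(N, Q) = 6*Q
b(f) = (-12 + f)/(7 + f) (b(f) = (f + 6*(-4 - 2 + (-2)²))/(f + 7) = (f + 6*(-4 - 2 + 4))/(7 + f) = (f + 6*(-2))/(7 + f) = (f - 12)/(7 + f) = (-12 + f)/(7 + f))
-67*b(4 - 2) - 33 = -67*(-12 + (4 - 2))/(7 + (4 - 2)) - 33 = -67*(-12 + 2)/(7 + 2) - 33 = -67*(-10)/9 - 33 = -67*(-10/9) - 33 = 670/9 - 33 = 373/9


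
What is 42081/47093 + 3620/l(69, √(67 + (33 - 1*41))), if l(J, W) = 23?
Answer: 171444523/1083139 ≈ 158.28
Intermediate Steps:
42081/47093 + 3620/l(69, √(67 + (33 - 1*41))) = 42081/47093 + 3620/23 = 171444523/1083139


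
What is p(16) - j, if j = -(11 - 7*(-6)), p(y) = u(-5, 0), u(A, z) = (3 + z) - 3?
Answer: 53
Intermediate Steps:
u(A, z) = z
p(y) = 0
j = -53 (j = -(11 + 42) = -1*53 = -53)
p(16) - j = 0 - 1*(-53) = 0 + 53 = 53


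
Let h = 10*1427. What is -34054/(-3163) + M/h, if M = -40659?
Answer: 357346163/45136010 ≈ 7.9171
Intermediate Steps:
h = 14270
-34054/(-3163) + M/h = -34054/(-3163) - 40659/14270 = -34054*(-1/3163) - 40659*1/14270 = 34054/3163 - 40659/14270 = 357346163/45136010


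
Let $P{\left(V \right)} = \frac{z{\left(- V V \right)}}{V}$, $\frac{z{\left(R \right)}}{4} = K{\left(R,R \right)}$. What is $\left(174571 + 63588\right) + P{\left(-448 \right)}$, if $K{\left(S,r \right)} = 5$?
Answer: $\frac{26673803}{112} \approx 2.3816 \cdot 10^{5}$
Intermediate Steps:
$z{\left(R \right)} = 20$ ($z{\left(R \right)} = 4 \cdot 5 = 20$)
$P{\left(V \right)} = \frac{20}{V}$
$\left(174571 + 63588\right) + P{\left(-448 \right)} = \left(174571 + 63588\right) + \frac{20}{-448} = 238159 + 20 \left(- \frac{1}{448}\right) = 238159 - \frac{5}{112} = \frac{26673803}{112}$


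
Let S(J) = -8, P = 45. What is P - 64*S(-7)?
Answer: 557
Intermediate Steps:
P - 64*S(-7) = 45 - 64*(-8) = 45 + 512 = 557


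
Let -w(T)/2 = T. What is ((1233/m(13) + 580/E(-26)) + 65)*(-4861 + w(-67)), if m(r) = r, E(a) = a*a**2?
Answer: -3319389213/4394 ≈ -7.5544e+5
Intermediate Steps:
E(a) = a**3
w(T) = -2*T
((1233/m(13) + 580/E(-26)) + 65)*(-4861 + w(-67)) = ((1233/13 + 580/((-26)**3)) + 65)*(-4861 - 2*(-67)) = ((1233*(1/13) + 580/(-17576)) + 65)*(-4861 + 134) = ((1233/13 + 580*(-1/17576)) + 65)*(-4727) = ((1233/13 - 145/4394) + 65)*(-4727) = (416609/4394 + 65)*(-4727) = (702219/4394)*(-4727) = -3319389213/4394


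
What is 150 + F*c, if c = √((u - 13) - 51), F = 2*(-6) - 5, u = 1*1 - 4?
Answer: 150 - 17*I*√67 ≈ 150.0 - 139.15*I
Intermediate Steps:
u = -3 (u = 1 - 4 = -3)
F = -17 (F = -12 - 5 = -17)
c = I*√67 (c = √((-3 - 13) - 51) = √(-16 - 51) = √(-67) = I*√67 ≈ 8.1853*I)
150 + F*c = 150 - 17*I*√67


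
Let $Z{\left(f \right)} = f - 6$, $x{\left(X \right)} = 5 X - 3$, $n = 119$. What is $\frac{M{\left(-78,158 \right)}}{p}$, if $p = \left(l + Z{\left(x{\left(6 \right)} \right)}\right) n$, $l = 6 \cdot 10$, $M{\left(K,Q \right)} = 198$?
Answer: $\frac{22}{1071} \approx 0.020542$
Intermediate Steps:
$x{\left(X \right)} = -3 + 5 X$
$Z{\left(f \right)} = -6 + f$ ($Z{\left(f \right)} = f - 6 = -6 + f$)
$l = 60$
$p = 9639$ ($p = \left(60 + \left(-6 + \left(-3 + 5 \cdot 6\right)\right)\right) 119 = \left(60 + \left(-6 + \left(-3 + 30\right)\right)\right) 119 = \left(60 + \left(-6 + 27\right)\right) 119 = \left(60 + 21\right) 119 = 81 \cdot 119 = 9639$)
$\frac{M{\left(-78,158 \right)}}{p} = \frac{198}{9639} = 198 \cdot \frac{1}{9639} = \frac{22}{1071}$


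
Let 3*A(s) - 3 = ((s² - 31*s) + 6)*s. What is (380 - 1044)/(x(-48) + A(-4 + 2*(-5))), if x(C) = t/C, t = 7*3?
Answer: 10624/47479 ≈ 0.22376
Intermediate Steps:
t = 21
x(C) = 21/C
A(s) = 1 + s*(6 + s² - 31*s)/3 (A(s) = 1 + (((s² - 31*s) + 6)*s)/3 = 1 + ((6 + s² - 31*s)*s)/3 = 1 + (s*(6 + s² - 31*s))/3 = 1 + s*(6 + s² - 31*s)/3)
(380 - 1044)/(x(-48) + A(-4 + 2*(-5))) = (380 - 1044)/(21/(-48) + (1 + 2*(-4 + 2*(-5)) - 31*(-4 + 2*(-5))²/3 + (-4 + 2*(-5))³/3)) = -664/(21*(-1/48) + (1 + 2*(-4 - 10) - 31*(-4 - 10)²/3 + (-4 - 10)³/3)) = -664/(-7/16 + (1 + 2*(-14) - 31/3*(-14)² + (⅓)*(-14)³)) = -664/(-7/16 + (1 - 28 - 31/3*196 + (⅓)*(-2744))) = -664/(-7/16 + (1 - 28 - 6076/3 - 2744/3)) = -664/(-7/16 - 2967) = -664/(-47479/16) = -664*(-16/47479) = 10624/47479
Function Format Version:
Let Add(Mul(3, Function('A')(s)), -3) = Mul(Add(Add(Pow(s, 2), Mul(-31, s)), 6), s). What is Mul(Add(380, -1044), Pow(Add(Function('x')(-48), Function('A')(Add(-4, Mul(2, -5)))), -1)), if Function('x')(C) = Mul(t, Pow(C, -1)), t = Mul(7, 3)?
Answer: Rational(10624, 47479) ≈ 0.22376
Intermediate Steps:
t = 21
Function('x')(C) = Mul(21, Pow(C, -1))
Function('A')(s) = Add(1, Mul(Rational(1, 3), s, Add(6, Pow(s, 2), Mul(-31, s)))) (Function('A')(s) = Add(1, Mul(Rational(1, 3), Mul(Add(Add(Pow(s, 2), Mul(-31, s)), 6), s))) = Add(1, Mul(Rational(1, 3), Mul(Add(6, Pow(s, 2), Mul(-31, s)), s))) = Add(1, Mul(Rational(1, 3), Mul(s, Add(6, Pow(s, 2), Mul(-31, s))))) = Add(1, Mul(Rational(1, 3), s, Add(6, Pow(s, 2), Mul(-31, s)))))
Mul(Add(380, -1044), Pow(Add(Function('x')(-48), Function('A')(Add(-4, Mul(2, -5)))), -1)) = Mul(Add(380, -1044), Pow(Add(Mul(21, Pow(-48, -1)), Add(1, Mul(2, Add(-4, Mul(2, -5))), Mul(Rational(-31, 3), Pow(Add(-4, Mul(2, -5)), 2)), Mul(Rational(1, 3), Pow(Add(-4, Mul(2, -5)), 3)))), -1)) = Mul(-664, Pow(Add(Mul(21, Rational(-1, 48)), Add(1, Mul(2, Add(-4, -10)), Mul(Rational(-31, 3), Pow(Add(-4, -10), 2)), Mul(Rational(1, 3), Pow(Add(-4, -10), 3)))), -1)) = Mul(-664, Pow(Add(Rational(-7, 16), Add(1, Mul(2, -14), Mul(Rational(-31, 3), Pow(-14, 2)), Mul(Rational(1, 3), Pow(-14, 3)))), -1)) = Mul(-664, Pow(Add(Rational(-7, 16), Add(1, -28, Mul(Rational(-31, 3), 196), Mul(Rational(1, 3), -2744))), -1)) = Mul(-664, Pow(Add(Rational(-7, 16), Add(1, -28, Rational(-6076, 3), Rational(-2744, 3))), -1)) = Mul(-664, Pow(Add(Rational(-7, 16), -2967), -1)) = Mul(-664, Pow(Rational(-47479, 16), -1)) = Mul(-664, Rational(-16, 47479)) = Rational(10624, 47479)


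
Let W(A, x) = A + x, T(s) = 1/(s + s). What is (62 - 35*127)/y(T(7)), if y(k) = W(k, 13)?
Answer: -20454/61 ≈ -335.31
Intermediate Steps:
T(s) = 1/(2*s)
y(k) = 13 + k (y(k) = k + 13 = 13 + k)
(62 - 35*127)/y(T(7)) = (62 - 35*127)/(13 + (½)/7) = (62 - 4445)/(13 + (½)*(⅐)) = -4383/(13 + 1/14) = -4383/183/14 = -4383*14/183 = -20454/61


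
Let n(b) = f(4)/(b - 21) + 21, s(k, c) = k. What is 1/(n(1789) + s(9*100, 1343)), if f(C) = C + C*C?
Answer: 442/407087 ≈ 0.0010858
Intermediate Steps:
f(C) = C + C²
n(b) = 21 + 20/(-21 + b) (n(b) = (4*(1 + 4))/(b - 21) + 21 = (4*5)/(-21 + b) + 21 = 20/(-21 + b) + 21 = 21 + 20/(-21 + b))
1/(n(1789) + s(9*100, 1343)) = 1/((-421 + 21*1789)/(-21 + 1789) + 9*100) = 1/((-421 + 37569)/1768 + 900) = 1/((1/1768)*37148 + 900) = 1/(9287/442 + 900) = 1/(407087/442) = 442/407087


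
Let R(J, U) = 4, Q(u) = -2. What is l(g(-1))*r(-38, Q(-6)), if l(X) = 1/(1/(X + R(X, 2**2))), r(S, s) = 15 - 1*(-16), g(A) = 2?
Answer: 186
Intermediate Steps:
r(S, s) = 31 (r(S, s) = 15 + 16 = 31)
l(X) = 4 + X (l(X) = 1/(1/(X + 4)) = 1/(1/(4 + X)) = 4 + X)
l(g(-1))*r(-38, Q(-6)) = (4 + 2)*31 = 6*31 = 186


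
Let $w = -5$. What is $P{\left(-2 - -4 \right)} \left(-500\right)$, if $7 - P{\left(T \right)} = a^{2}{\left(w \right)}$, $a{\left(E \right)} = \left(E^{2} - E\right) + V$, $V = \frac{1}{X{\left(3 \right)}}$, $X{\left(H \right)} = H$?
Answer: $\frac{4109000}{9} \approx 4.5656 \cdot 10^{5}$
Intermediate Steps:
$V = \frac{1}{3} \approx 0.33333$
$a{\left(E \right)} = \frac{1}{3} + E^{2} - E$ ($a{\left(E \right)} = \left(E^{2} - E\right) + \frac{1}{3} = \frac{1}{3} + E^{2} - E$)
$P{\left(T \right)} = - \frac{8218}{9}$ ($P{\left(T \right)} = 7 - \left(\frac{1}{3} + \left(-5\right)^{2} - -5\right)^{2} = 7 - \left(\frac{1}{3} + 25 + 5\right)^{2} = 7 - \left(\frac{91}{3}\right)^{2} = 7 - \frac{8281}{9} = - \frac{8218}{9}$)
$P{\left(-2 - -4 \right)} \left(-500\right) = \left(- \frac{8218}{9}\right) \left(-500\right) = \frac{4109000}{9}$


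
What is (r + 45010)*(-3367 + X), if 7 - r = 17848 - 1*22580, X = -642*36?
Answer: -1317303771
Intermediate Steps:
X = -23112
r = 4739 (r = 7 - (17848 - 1*22580) = 7 - (17848 - 22580) = 7 - 1*(-4732) = 7 + 4732 = 4739)
(r + 45010)*(-3367 + X) = (4739 + 45010)*(-3367 - 23112) = 49749*(-26479) = -1317303771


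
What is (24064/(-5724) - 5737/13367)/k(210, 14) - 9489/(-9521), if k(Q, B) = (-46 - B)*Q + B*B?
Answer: 2252259999909811/2259008705383668 ≈ 0.99701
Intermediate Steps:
k(Q, B) = B² + Q*(-46 - B) (k(Q, B) = Q*(-46 - B) + B² = B² + Q*(-46 - B))
(24064/(-5724) - 5737/13367)/k(210, 14) - 9489/(-9521) = (24064/(-5724) - 5737/13367)/(14² - 46*210 - 1*14*210) - 9489/(-9521) = (24064*(-1/5724) - 5737*1/13367)/(196 - 9660 - 2940) - 9489*(-1/9521) = (-6016/1431 - 5737/13367)/(-12404) + 9489/9521 = -88625519/19128177*(-1/12404) + 9489/9521 = 88625519/237265907508 + 9489/9521 = 2252259999909811/2259008705383668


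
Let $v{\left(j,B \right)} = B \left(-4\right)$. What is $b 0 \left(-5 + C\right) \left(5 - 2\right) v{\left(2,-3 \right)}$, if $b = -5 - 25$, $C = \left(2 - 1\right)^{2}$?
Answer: $0$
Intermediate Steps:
$v{\left(j,B \right)} = - 4 B$
$C = 1$ ($C = 1^{2} = 1$)
$b = -30$ ($b = -5 - 25 = -30$)
$b 0 \left(-5 + C\right) \left(5 - 2\right) v{\left(2,-3 \right)} = \left(-30\right) 0 \left(-5 + 1\right) \left(5 - 2\right) \left(\left(-4\right) \left(-3\right)\right) = 0 \left(\left(-4\right) 3\right) 12 = 0 \left(-12\right) 12 = 0 \cdot 12 = 0$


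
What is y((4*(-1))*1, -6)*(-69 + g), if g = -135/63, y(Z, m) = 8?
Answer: -3984/7 ≈ -569.14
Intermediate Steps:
g = -15/7 (g = -135*1/63 = -15/7 ≈ -2.1429)
y((4*(-1))*1, -6)*(-69 + g) = 8*(-69 - 15/7) = 8*(-498/7) = -3984/7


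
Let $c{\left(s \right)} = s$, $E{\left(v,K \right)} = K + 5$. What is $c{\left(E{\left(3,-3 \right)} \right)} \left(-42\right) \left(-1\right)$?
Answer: $84$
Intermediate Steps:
$E{\left(v,K \right)} = 5 + K$
$c{\left(E{\left(3,-3 \right)} \right)} \left(-42\right) \left(-1\right) = \left(5 - 3\right) \left(-42\right) \left(-1\right) = 2 \left(-42\right) \left(-1\right) = \left(-84\right) \left(-1\right) = 84$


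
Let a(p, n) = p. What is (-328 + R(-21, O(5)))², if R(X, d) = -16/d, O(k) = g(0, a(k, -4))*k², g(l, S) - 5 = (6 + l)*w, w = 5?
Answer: 82378184256/765625 ≈ 1.0760e+5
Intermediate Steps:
g(l, S) = 35 + 5*l (g(l, S) = 5 + (6 + l)*5 = 5 + (30 + 5*l) = 35 + 5*l)
O(k) = 35*k² (O(k) = (35 + 5*0)*k² = (35 + 0)*k² = 35*k²)
(-328 + R(-21, O(5)))² = (-328 - 16/(35*5²))² = (-328 - 16/(35*25))² = (-328 - 16/875)² = (-287016/875)² = 82378184256/765625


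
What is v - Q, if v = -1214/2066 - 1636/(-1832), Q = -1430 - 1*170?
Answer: 757126891/473114 ≈ 1600.3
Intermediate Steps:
Q = -1600 (Q = -1430 - 170 = -1600)
v = 144491/473114 (v = -1214*1/2066 - 1636*(-1/1832) = -607/1033 + 409/458 = 144491/473114 ≈ 0.30540)
v - Q = 144491/473114 - 1*(-1600) = 144491/473114 + 1600 = 757126891/473114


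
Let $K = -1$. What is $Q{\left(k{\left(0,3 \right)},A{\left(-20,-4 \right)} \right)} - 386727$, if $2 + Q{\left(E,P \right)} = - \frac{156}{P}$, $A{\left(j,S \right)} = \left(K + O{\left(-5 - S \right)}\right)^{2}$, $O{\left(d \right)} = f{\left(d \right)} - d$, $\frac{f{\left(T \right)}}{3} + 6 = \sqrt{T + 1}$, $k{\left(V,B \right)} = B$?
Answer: $- \frac{10441696}{27} \approx -3.8673 \cdot 10^{5}$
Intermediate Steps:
$f{\left(T \right)} = -18 + 3 \sqrt{1 + T}$ ($f{\left(T \right)} = -18 + 3 \sqrt{T + 1} = -18 + 3 \sqrt{1 + T}$)
$O{\left(d \right)} = -18 - d + 3 \sqrt{1 + d}$ ($O{\left(d \right)} = \left(-18 + 3 \sqrt{1 + d}\right) - d = -18 - d + 3 \sqrt{1 + d}$)
$A{\left(j,S \right)} = \left(-14 + S + 3 \sqrt{-4 - S}\right)^{2}$ ($A{\left(j,S \right)} = \left(-1 - \left(13 - S - 3 \sqrt{1 - \left(5 + S\right)}\right)\right)^{2} = \left(-1 + \left(-18 + \left(5 + S\right) + 3 \sqrt{-4 - S}\right)\right)^{2} = \left(-1 + \left(-13 + S + 3 \sqrt{-4 - S}\right)\right)^{2} = \left(-14 + S + 3 \sqrt{-4 - S}\right)^{2}$)
$Q{\left(E,P \right)} = -2 - \frac{156}{P}$
$Q{\left(k{\left(0,3 \right)},A{\left(-20,-4 \right)} \right)} - 386727 = \left(-2 - \frac{156}{\left(-14 - 4 + 3 \sqrt{-4 - -4}\right)^{2}}\right) - 386727 = \left(-2 - \frac{156}{\left(-14 - 4 + 3 \sqrt{-4 + 4}\right)^{2}}\right) - 386727 = \left(-2 - \frac{156}{\left(-14 - 4 + 3 \sqrt{0}\right)^{2}}\right) - 386727 = \left(-2 - \frac{156}{\left(-14 - 4 + 3 \cdot 0\right)^{2}}\right) - 386727 = \left(-2 - \frac{156}{\left(-14 - 4 + 0\right)^{2}}\right) - 386727 = \left(-2 - \frac{156}{\left(-18\right)^{2}}\right) - 386727 = \left(-2 - \frac{156}{324}\right) - 386727 = \left(-2 - \frac{13}{27}\right) - 386727 = - \frac{67}{27} - 386727 = - \frac{10441696}{27}$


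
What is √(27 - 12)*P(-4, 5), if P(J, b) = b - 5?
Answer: 0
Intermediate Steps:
P(J, b) = -5 + b
√(27 - 12)*P(-4, 5) = √(27 - 12)*(-5 + 5) = √15*0 = 0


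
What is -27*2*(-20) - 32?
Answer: 1048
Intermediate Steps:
-27*2*(-20) - 32 = -54*(-20) - 32 = 1080 - 32 = 1048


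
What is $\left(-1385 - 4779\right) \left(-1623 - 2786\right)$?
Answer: $27177076$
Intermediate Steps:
$\left(-1385 - 4779\right) \left(-1623 - 2786\right) = \left(-6164\right) \left(-4409\right) = 27177076$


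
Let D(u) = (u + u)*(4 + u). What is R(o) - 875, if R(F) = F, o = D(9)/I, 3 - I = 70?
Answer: -58859/67 ≈ -878.49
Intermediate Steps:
D(u) = 2*u*(4 + u) (D(u) = (2*u)*(4 + u) = 2*u*(4 + u))
I = -67 (I = 3 - 1*70 = 3 - 70 = -67)
o = -234/67 (o = (2*9*(4 + 9))/(-67) = (2*9*13)*(-1/67) = 234*(-1/67) = -234/67 ≈ -3.4925)
R(o) - 875 = -234/67 - 875 = -58859/67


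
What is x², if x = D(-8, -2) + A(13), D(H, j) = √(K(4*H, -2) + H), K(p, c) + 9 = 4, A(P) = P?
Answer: (13 + I*√13)² ≈ 156.0 + 93.744*I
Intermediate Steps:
K(p, c) = -5 (K(p, c) = -9 + 4 = -5)
D(H, j) = √(-5 + H)
x = 13 + I*√13 (x = √(-5 - 8) + 13 = √(-13) + 13 = I*√13 + 13 = 13 + I*√13 ≈ 13.0 + 3.6056*I)
x² = (13 + I*√13)²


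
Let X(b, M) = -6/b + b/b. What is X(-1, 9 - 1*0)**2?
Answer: 49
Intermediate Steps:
X(b, M) = 1 - 6/b (X(b, M) = -6/b + 1 = 1 - 6/b)
X(-1, 9 - 1*0)**2 = ((-6 - 1)/(-1))**2 = (-1*(-7))**2 = 7**2 = 49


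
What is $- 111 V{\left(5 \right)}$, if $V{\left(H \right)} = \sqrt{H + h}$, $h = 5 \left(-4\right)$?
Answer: $- 111 i \sqrt{15} \approx - 429.9 i$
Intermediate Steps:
$h = -20$
$V{\left(H \right)} = \sqrt{-20 + H}$ ($V{\left(H \right)} = \sqrt{H - 20} = \sqrt{-20 + H}$)
$- 111 V{\left(5 \right)} = - 111 \sqrt{-20 + 5} = - 111 \sqrt{-15} = - 111 i \sqrt{15}$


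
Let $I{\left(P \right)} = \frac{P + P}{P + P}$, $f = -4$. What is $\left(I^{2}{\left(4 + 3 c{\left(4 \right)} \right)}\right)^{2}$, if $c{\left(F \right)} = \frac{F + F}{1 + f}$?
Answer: $1$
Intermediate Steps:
$c{\left(F \right)} = - \frac{2 F}{3}$ ($c{\left(F \right)} = \frac{F + F}{1 - 4} = \frac{2 F}{-3} = 2 F \left(- \frac{1}{3}\right) = - \frac{2 F}{3}$)
$I{\left(P \right)} = 1$ ($I{\left(P \right)} = \frac{2 P}{2 P} = 2 P \frac{1}{2 P} = 1$)
$\left(I^{2}{\left(4 + 3 c{\left(4 \right)} \right)}\right)^{2} = \left(1^{2}\right)^{2} = 1^{2} = 1$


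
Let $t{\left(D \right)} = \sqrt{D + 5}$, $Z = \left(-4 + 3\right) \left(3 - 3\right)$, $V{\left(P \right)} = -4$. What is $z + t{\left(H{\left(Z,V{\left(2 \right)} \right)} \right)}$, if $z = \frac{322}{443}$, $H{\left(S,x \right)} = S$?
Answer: $\frac{322}{443} + \sqrt{5} \approx 2.9629$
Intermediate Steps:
$Z = 0$ ($Z = \left(-1\right) 0 = 0$)
$t{\left(D \right)} = \sqrt{5 + D}$
$z = \frac{322}{443}$ ($z = 322 \cdot \frac{1}{443} = \frac{322}{443} \approx 0.72686$)
$z + t{\left(H{\left(Z,V{\left(2 \right)} \right)} \right)} = \frac{322}{443} + \sqrt{5 + 0} = \frac{322}{443} + \sqrt{5}$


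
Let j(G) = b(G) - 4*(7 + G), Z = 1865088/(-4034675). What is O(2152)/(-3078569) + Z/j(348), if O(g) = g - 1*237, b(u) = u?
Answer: -158806344683/832208700465025 ≈ -0.00019083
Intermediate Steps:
Z = -1865088/4034675 (Z = 1865088*(-1/4034675) = -1865088/4034675 ≈ -0.46226)
j(G) = -28 - 3*G (j(G) = G - 4*(7 + G) = G + (-28 - 4*G) = -28 - 3*G)
O(g) = -237 + g (O(g) = g - 237 = -237 + g)
O(2152)/(-3078569) + Z/j(348) = (-237 + 2152)/(-3078569) - 1865088/(4034675*(-28 - 3*348)) = 1915*(-1/3078569) - 1865088/(4034675*(-28 - 1044)) = -1915/3078569 - 1865088/4034675/(-1072) = -1915/3078569 - 1865088/4034675*(-1/1072) = -1915/3078569 + 116568/270323225 = -158806344683/832208700465025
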